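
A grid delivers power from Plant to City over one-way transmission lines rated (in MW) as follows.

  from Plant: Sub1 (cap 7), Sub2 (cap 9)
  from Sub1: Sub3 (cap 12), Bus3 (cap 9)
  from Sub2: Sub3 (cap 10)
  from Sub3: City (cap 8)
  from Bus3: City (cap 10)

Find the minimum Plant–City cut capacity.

Augment Plant→Sub1→Sub3→City: bottleneck 7, flow now 7.
Augment Plant→Sub2→Sub3→City: bottleneck 1, flow now 8.
Augment Plant→Sub2→Sub3→Sub1→Bus3→City: bottleneck 7, flow now 15. (uses reverse residual edge)
No augmenting path remains; maximum flow = 15.
By max-flow min-cut, the minimum cut capacity equals the max flow.
In the residual graph, reachable from Plant: {Plant, Sub2, Sub3}.
Min-cut edges: Plant→Sub1 (7), Sub3→City (8); capacity 7 + 8 = 15.

15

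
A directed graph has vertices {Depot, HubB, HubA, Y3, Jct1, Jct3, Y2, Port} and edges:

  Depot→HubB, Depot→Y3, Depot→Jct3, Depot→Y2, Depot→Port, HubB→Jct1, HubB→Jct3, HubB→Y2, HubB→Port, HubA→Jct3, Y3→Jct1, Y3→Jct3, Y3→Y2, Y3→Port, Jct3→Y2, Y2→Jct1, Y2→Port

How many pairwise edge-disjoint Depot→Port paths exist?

4

Assign every edge capacity 1; by Menger, the answer equals the max flow.
Path Depot→Port (+1); total 1.
Path Depot→HubB→Port (+1); total 2.
Path Depot→Y3→Port (+1); total 3.
Path Depot→Y2→Port (+1); total 4.
No residual Depot→Port path; max flow = 4.
Certifying cut of size 4: {Depot→HubB, Depot→Port, Depot→Y3, Y2→Port}.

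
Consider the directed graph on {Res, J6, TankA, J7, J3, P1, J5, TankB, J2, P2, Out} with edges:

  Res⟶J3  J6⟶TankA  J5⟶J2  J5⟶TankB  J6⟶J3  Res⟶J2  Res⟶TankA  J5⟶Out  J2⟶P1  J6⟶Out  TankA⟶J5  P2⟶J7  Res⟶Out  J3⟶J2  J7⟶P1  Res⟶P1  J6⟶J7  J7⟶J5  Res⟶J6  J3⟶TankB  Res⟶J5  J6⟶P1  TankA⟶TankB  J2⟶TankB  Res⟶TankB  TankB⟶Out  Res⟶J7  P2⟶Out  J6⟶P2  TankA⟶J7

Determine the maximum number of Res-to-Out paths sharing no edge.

4

Assign every edge capacity 1; by Menger, the answer equals the max flow.
Path Res→Out (+1); total 1.
Path Res→J6→Out (+1); total 2.
Path Res→J5→Out (+1); total 3.
Path Res→TankB→Out (+1); total 4.
No residual Res→Out path; max flow = 4.
Certifying cut of size 4: {J5→Out, Res→J6, Res→Out, TankB→Out}.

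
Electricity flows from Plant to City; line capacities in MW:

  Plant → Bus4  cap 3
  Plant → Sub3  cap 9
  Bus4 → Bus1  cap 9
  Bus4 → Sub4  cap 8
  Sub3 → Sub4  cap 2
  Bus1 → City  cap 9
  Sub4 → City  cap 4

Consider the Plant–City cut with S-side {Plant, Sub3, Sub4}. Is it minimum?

Given cut capacity: 3 + 4 = 7.
Augment Plant→Bus4→Bus1→City: bottleneck 3, flow now 3.
Augment Plant→Sub3→Sub4→City: bottleneck 2, flow now 5.
No augmenting path remains; maximum flow = 5.
In the residual graph, reachable from Plant: {Plant, Sub3}.
Min-cut edges: Plant→Bus4 (3), Sub3→Sub4 (2); capacity 3 + 2 = 5.
Cut capacity 7 exceeds the max flow 5, so it is not minimum.

No — its capacity is 7, but the minimum cut has capacity 5.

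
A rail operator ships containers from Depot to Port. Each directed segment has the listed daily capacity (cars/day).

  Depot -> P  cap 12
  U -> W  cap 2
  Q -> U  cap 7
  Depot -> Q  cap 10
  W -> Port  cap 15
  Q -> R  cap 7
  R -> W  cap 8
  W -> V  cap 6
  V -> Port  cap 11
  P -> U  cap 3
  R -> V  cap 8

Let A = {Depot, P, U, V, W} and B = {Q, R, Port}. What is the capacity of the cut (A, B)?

36

Edges leaving {Depot, P, U, V, W}: Depot→Q (10), V→Port (11), W→Port (15).
Cut capacity = 10 + 11 + 15 = 36.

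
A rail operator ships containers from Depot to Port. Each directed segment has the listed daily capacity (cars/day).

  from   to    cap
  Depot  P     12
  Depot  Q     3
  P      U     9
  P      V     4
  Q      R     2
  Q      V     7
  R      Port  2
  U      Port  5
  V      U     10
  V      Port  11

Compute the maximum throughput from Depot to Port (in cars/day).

Augment Depot→P→U→Port: bottleneck 5, flow now 5.
Augment Depot→P→V→Port: bottleneck 4, flow now 9.
Augment Depot→Q→R→Port: bottleneck 2, flow now 11.
Augment Depot→Q→V→Port: bottleneck 1, flow now 12.
No augmenting path remains; maximum flow = 12.
In the residual graph, reachable from Depot: {Depot, P, U}.
Min-cut edges: Depot→Q (3), P→V (4), U→Port (5); capacity 3 + 4 + 5 = 12.
This cut is saturated, so no flow can exceed 12.

12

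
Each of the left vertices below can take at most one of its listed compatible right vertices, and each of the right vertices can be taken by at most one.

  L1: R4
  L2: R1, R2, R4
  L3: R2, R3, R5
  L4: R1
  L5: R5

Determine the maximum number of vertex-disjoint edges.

5

Unit-capacity flow: source→left, listed edges, right→sink; max matching = max flow.
Augmenting path L1→R4 (+1); matched 1.
Augmenting path L2→R1 (+1); matched 2.
Augmenting path L3→R2 (+1); matched 3.
Augmenting path L5→R5 (+1); matched 4.
Augmenting path L4→R1→L2→R2→L3→R3 (+1); matched 5.
No augmenting path remains; maximum matching = 5.
König certificate: {L1, L2, L3, L4, L5} is a vertex cover of size 5 (every listed pair touches it), so no matching can be larger.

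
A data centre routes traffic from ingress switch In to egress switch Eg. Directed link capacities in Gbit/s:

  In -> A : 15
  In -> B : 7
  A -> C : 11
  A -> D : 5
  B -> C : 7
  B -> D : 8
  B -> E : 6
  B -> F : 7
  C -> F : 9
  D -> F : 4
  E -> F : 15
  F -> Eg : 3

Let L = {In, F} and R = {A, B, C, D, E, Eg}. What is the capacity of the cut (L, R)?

25

Edges leaving {In, F}: In→A (15), In→B (7), F→Eg (3).
Cut capacity = 15 + 7 + 3 = 25.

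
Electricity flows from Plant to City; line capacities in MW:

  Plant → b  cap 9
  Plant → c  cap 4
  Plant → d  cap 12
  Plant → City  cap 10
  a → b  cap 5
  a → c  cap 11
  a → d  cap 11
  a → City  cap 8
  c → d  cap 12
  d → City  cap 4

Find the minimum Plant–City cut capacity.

Augment Plant→City: bottleneck 10, flow now 10.
Augment Plant→d→City: bottleneck 4, flow now 14.
No augmenting path remains; maximum flow = 14.
By max-flow min-cut, the minimum cut capacity equals the max flow.
In the residual graph, reachable from Plant: {Plant, b, c, d}.
Min-cut edges: Plant→City (10), d→City (4); capacity 10 + 4 = 14.

14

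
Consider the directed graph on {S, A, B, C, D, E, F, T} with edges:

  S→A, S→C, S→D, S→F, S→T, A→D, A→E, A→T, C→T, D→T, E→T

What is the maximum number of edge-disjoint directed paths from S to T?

4

Assign every edge capacity 1; by Menger, the answer equals the max flow.
Path S→T (+1); total 1.
Path S→A→T (+1); total 2.
Path S→C→T (+1); total 3.
Path S→D→T (+1); total 4.
No residual S→T path; max flow = 4.
Certifying cut of size 4: {S→A, S→C, S→D, S→T}.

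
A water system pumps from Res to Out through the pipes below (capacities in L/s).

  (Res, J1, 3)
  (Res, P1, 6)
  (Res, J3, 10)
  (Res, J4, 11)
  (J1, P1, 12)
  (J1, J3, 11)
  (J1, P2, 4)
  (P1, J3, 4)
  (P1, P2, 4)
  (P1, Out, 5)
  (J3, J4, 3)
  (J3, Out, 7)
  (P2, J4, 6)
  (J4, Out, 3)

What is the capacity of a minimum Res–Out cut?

15

Augment Res→P1→Out: bottleneck 5, flow now 5.
Augment Res→J3→Out: bottleneck 7, flow now 12.
Augment Res→J4→Out: bottleneck 3, flow now 15.
No augmenting path remains; maximum flow = 15.
By max-flow min-cut, the minimum cut capacity equals the max flow.
In the residual graph, reachable from Res: {Res, J1, P1, J3, P2, J4}.
Min-cut edges: P1→Out (5), J3→Out (7), J4→Out (3); capacity 5 + 7 + 3 = 15.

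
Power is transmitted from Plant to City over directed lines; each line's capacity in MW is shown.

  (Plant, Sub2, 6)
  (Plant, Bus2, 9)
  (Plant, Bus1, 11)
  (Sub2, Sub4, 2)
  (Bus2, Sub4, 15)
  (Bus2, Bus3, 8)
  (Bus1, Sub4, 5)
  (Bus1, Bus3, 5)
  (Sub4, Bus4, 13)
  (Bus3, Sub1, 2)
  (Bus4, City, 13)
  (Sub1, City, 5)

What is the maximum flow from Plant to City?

15

Augment Plant→Sub2→Sub4→Bus4→City: bottleneck 2, flow now 2.
Augment Plant→Bus2→Sub4→Bus4→City: bottleneck 9, flow now 11.
Augment Plant→Bus1→Sub4→Bus4→City: bottleneck 2, flow now 13.
Augment Plant→Bus1→Bus3→Sub1→City: bottleneck 2, flow now 15.
No augmenting path remains; maximum flow = 15.
In the residual graph, reachable from Plant: {Plant, Sub2, Bus2, Bus1, Sub4, Bus3}.
Min-cut edges: Sub4→Bus4 (13), Bus3→Sub1 (2); capacity 13 + 2 = 15.
This cut is saturated, so no flow can exceed 15.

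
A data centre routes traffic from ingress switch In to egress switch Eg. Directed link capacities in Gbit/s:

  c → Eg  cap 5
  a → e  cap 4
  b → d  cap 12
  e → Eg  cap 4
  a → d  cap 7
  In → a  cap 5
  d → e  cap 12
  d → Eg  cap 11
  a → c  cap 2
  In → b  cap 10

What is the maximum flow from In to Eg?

Augment In→a→c→Eg: bottleneck 2, flow now 2.
Augment In→a→d→Eg: bottleneck 3, flow now 5.
Augment In→b→d→Eg: bottleneck 8, flow now 13.
Augment In→b→d→e→Eg: bottleneck 2, flow now 15.
No augmenting path remains; maximum flow = 15.
In the residual graph, reachable from In: {In}.
Min-cut edges: In→a (5), In→b (10); capacity 5 + 10 = 15.
This cut is saturated, so no flow can exceed 15.

15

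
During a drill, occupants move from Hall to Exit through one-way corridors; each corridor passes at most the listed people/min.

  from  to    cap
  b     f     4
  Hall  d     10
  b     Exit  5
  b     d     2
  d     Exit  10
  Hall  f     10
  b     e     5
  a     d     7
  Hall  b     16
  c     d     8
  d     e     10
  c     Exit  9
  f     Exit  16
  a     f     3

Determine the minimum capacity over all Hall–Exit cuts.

Augment Hall→b→Exit: bottleneck 5, flow now 5.
Augment Hall→d→Exit: bottleneck 10, flow now 15.
Augment Hall→f→Exit: bottleneck 10, flow now 25.
Augment Hall→b→f→Exit: bottleneck 4, flow now 29.
No augmenting path remains; maximum flow = 29.
By max-flow min-cut, the minimum cut capacity equals the max flow.
In the residual graph, reachable from Hall: {Hall, b, d, e}.
Min-cut edges: Hall→f (10), b→f (4), b→Exit (5), d→Exit (10); capacity 10 + 4 + 5 + 10 = 29.

29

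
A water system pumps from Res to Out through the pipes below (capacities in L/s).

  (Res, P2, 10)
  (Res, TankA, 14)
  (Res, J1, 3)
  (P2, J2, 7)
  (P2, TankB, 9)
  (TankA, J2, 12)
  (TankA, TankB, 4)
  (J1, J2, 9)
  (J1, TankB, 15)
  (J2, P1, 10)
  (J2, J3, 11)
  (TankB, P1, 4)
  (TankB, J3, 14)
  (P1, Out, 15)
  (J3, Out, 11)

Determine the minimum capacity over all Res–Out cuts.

25

Augment Res→P2→J2→P1→Out: bottleneck 7, flow now 7.
Augment Res→P2→TankB→P1→Out: bottleneck 3, flow now 10.
Augment Res→TankA→J2→P1→Out: bottleneck 3, flow now 13.
Augment Res→TankA→J2→J3→Out: bottleneck 9, flow now 22.
Augment Res→TankA→TankB→P1→Out: bottleneck 1, flow now 23.
Augment Res→TankA→TankB→J3→Out: bottleneck 1, flow now 24.
Augment Res→J1→J2→J3→Out: bottleneck 1, flow now 25.
No augmenting path remains; maximum flow = 25.
By max-flow min-cut, the minimum cut capacity equals the max flow.
In the residual graph, reachable from Res: {Res, P2, TankA, J1, J2, TankB, J3}.
Min-cut edges: J2→P1 (10), TankB→P1 (4), J3→Out (11); capacity 10 + 4 + 11 = 25.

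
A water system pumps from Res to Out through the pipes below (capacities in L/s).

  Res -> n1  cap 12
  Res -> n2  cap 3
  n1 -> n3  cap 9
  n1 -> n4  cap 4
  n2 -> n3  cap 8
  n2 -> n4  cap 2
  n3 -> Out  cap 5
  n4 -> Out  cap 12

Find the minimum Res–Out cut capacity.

11

Augment Res→n1→n3→Out: bottleneck 5, flow now 5.
Augment Res→n1→n4→Out: bottleneck 4, flow now 9.
Augment Res→n2→n4→Out: bottleneck 2, flow now 11.
No augmenting path remains; maximum flow = 11.
By max-flow min-cut, the minimum cut capacity equals the max flow.
In the residual graph, reachable from Res: {Res, n1, n2, n3}.
Min-cut edges: n1→n4 (4), n2→n4 (2), n3→Out (5); capacity 4 + 2 + 5 = 11.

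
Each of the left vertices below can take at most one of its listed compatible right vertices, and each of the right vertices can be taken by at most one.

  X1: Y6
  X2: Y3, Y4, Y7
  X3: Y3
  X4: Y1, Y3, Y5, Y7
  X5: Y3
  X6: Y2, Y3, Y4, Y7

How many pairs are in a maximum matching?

5

Unit-capacity flow: source→left, listed edges, right→sink; max matching = max flow.
Augmenting path X1→Y6 (+1); matched 1.
Augmenting path X2→Y3 (+1); matched 2.
Augmenting path X4→Y1 (+1); matched 3.
Augmenting path X6→Y2 (+1); matched 4.
Augmenting path X3→Y3→X2→Y4 (+1); matched 5.
No augmenting path remains; maximum matching = 5.
König certificate: {X1, X2, X4, X6, Y3} is a vertex cover of size 5 (every listed pair touches it), so no matching can be larger.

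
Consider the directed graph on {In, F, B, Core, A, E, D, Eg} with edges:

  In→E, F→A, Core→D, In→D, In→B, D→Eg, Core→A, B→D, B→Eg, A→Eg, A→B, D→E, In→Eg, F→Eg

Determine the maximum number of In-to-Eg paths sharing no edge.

3

Assign every edge capacity 1; by Menger, the answer equals the max flow.
Path In→Eg (+1); total 1.
Path In→B→Eg (+1); total 2.
Path In→D→Eg (+1); total 3.
No residual In→Eg path; max flow = 3.
Certifying cut of size 3: {In→B, In→D, In→Eg}.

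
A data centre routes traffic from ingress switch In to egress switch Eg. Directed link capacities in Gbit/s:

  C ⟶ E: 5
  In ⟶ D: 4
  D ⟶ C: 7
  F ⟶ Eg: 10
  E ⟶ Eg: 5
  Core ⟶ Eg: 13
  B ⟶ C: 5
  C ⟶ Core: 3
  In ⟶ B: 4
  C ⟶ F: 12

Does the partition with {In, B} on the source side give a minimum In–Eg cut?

Given cut capacity: 4 + 5 = 9.
Augment In→B→C→E→Eg: bottleneck 4, flow now 4.
Augment In→D→C→E→Eg: bottleneck 1, flow now 5.
Augment In→D→C→Core→Eg: bottleneck 3, flow now 8.
No augmenting path remains; maximum flow = 8.
In the residual graph, reachable from In: {In}.
Min-cut edges: In→B (4), In→D (4); capacity 4 + 4 = 8.
Cut capacity 9 exceeds the max flow 8, so it is not minimum.

No — its capacity is 9, but the minimum cut has capacity 8.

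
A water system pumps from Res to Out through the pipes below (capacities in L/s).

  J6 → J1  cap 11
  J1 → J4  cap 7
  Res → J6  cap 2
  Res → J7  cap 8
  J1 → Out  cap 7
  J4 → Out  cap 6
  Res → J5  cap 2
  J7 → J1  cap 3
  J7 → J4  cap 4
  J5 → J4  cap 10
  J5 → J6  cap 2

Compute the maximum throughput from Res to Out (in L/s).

Augment Res→J5→J4→Out: bottleneck 2, flow now 2.
Augment Res→J7→J4→Out: bottleneck 4, flow now 6.
Augment Res→J7→J1→Out: bottleneck 3, flow now 9.
Augment Res→J6→J1→Out: bottleneck 2, flow now 11.
No augmenting path remains; maximum flow = 11.
In the residual graph, reachable from Res: {Res, J7}.
Min-cut edges: Res→J5 (2), Res→J6 (2), J7→J4 (4), J7→J1 (3); capacity 2 + 2 + 4 + 3 = 11.
This cut is saturated, so no flow can exceed 11.

11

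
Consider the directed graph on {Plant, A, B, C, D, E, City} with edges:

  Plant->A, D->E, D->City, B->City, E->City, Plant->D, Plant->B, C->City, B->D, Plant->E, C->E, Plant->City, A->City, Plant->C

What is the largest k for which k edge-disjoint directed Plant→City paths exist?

6

Assign every edge capacity 1; by Menger, the answer equals the max flow.
Path Plant→City (+1); total 1.
Path Plant→A→City (+1); total 2.
Path Plant→B→City (+1); total 3.
Path Plant→C→City (+1); total 4.
Path Plant→D→City (+1); total 5.
Path Plant→E→City (+1); total 6.
No residual Plant→City path; max flow = 6.
Certifying cut of size 6: {Plant→A, Plant→B, Plant→C, Plant→City, Plant→D, Plant→E}.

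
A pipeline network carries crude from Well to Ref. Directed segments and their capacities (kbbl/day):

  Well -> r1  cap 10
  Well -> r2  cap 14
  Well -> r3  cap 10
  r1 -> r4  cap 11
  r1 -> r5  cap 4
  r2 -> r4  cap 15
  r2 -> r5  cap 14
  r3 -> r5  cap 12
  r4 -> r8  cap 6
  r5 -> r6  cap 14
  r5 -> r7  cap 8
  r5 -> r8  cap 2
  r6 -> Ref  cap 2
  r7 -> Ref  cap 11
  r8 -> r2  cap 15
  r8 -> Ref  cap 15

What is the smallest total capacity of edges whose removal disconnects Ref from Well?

18

Augment Well→r1→r4→r8→Ref: bottleneck 6, flow now 6.
Augment Well→r1→r5→r6→Ref: bottleneck 2, flow now 8.
Augment Well→r1→r5→r7→Ref: bottleneck 2, flow now 10.
Augment Well→r2→r5→r7→Ref: bottleneck 6, flow now 16.
Augment Well→r2→r5→r8→Ref: bottleneck 2, flow now 18.
No augmenting path remains; maximum flow = 18.
By max-flow min-cut, the minimum cut capacity equals the max flow.
In the residual graph, reachable from Well: {Well, r1, r2, r3, r4, r5, r6}.
Min-cut edges: r4→r8 (6), r5→r7 (8), r5→r8 (2), r6→Ref (2); capacity 6 + 8 + 2 + 2 = 18.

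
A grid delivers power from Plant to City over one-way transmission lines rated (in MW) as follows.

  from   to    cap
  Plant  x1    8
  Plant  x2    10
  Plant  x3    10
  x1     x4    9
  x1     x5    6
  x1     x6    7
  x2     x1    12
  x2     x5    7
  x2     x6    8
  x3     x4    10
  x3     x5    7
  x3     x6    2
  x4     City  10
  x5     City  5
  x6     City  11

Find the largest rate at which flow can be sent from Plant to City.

26

Augment Plant→x1→x4→City: bottleneck 8, flow now 8.
Augment Plant→x2→x5→City: bottleneck 5, flow now 13.
Augment Plant→x2→x6→City: bottleneck 5, flow now 18.
Augment Plant→x3→x4→City: bottleneck 2, flow now 20.
Augment Plant→x3→x6→City: bottleneck 2, flow now 22.
Augment Plant→x3→x4→x1→x6→City: bottleneck 4, flow now 26. (uses reverse residual edge)
No augmenting path remains; maximum flow = 26.
In the residual graph, reachable from Plant: {Plant, x1, x2, x3, x4, x5, x6}.
Min-cut edges: x4→City (10), x5→City (5), x6→City (11); capacity 10 + 5 + 11 = 26.
This cut is saturated, so no flow can exceed 26.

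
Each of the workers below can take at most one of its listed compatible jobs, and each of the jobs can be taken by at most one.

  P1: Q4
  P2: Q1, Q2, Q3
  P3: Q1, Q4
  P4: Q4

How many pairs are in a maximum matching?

3

Unit-capacity flow: source→left, listed edges, right→sink; max matching = max flow.
Augmenting path P1→Q4 (+1); matched 1.
Augmenting path P2→Q1 (+1); matched 2.
Augmenting path P3→Q1→P2→Q2 (+1); matched 3.
No augmenting path remains; maximum matching = 3.
König certificate: {P2, P3, Q4} is a vertex cover of size 3 (every listed pair touches it), so no matching can be larger.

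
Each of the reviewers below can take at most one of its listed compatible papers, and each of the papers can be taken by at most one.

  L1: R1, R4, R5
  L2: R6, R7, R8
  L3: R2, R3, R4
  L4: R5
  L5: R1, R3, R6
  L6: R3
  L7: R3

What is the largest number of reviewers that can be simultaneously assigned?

6

Unit-capacity flow: source→left, listed edges, right→sink; max matching = max flow.
Augmenting path L1→R1 (+1); matched 1.
Augmenting path L2→R6 (+1); matched 2.
Augmenting path L3→R2 (+1); matched 3.
Augmenting path L4→R5 (+1); matched 4.
Augmenting path L5→R3 (+1); matched 5.
Augmenting path L6→R3→L5→R1→L1→R4 (+1); matched 6.
No augmenting path remains; maximum matching = 6.
König certificate: {L1, L2, L3, L4, L5, R3} is a vertex cover of size 6 (every listed pair touches it), so no matching can be larger.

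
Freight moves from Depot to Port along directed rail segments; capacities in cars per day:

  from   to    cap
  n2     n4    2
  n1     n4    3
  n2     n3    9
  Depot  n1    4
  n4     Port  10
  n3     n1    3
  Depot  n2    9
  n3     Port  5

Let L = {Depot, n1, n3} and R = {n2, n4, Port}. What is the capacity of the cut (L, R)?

Edges leaving {Depot, n1, n3}: Depot→n2 (9), n1→n4 (3), n3→Port (5).
Cut capacity = 9 + 3 + 5 = 17.

17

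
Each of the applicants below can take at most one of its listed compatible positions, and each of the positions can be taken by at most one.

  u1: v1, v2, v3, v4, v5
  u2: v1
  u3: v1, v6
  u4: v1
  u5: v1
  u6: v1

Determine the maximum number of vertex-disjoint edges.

Unit-capacity flow: source→left, listed edges, right→sink; max matching = max flow.
Augmenting path u1→v1 (+1); matched 1.
Augmenting path u3→v6 (+1); matched 2.
Augmenting path u2→v1→u1→v2 (+1); matched 3.
No augmenting path remains; maximum matching = 3.
König certificate: {u1, u3, v1} is a vertex cover of size 3 (every listed pair touches it), so no matching can be larger.

3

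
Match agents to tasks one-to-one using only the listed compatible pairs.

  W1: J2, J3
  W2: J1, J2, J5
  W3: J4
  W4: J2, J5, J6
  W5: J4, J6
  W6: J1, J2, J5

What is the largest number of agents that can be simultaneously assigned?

6

Unit-capacity flow: source→left, listed edges, right→sink; max matching = max flow.
Augmenting path W1→J2 (+1); matched 1.
Augmenting path W2→J1 (+1); matched 2.
Augmenting path W3→J4 (+1); matched 3.
Augmenting path W4→J5 (+1); matched 4.
Augmenting path W5→J6 (+1); matched 5.
Augmenting path W6→J2→W1→J3 (+1); matched 6.
No augmenting path remains; maximum matching = 6.
König certificate: {W1, W2, W3, W4, W5, W6} is a vertex cover of size 6 (every listed pair touches it), so no matching can be larger.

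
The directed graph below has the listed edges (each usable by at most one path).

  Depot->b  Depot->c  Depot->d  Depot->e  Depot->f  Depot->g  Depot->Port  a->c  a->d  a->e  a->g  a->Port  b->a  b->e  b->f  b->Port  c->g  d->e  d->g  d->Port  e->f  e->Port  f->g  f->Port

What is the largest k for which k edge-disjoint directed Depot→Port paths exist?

Assign every edge capacity 1; by Menger, the answer equals the max flow.
Path Depot→Port (+1); total 1.
Path Depot→b→Port (+1); total 2.
Path Depot→d→Port (+1); total 3.
Path Depot→e→Port (+1); total 4.
Path Depot→f→Port (+1); total 5.
No residual Depot→Port path; max flow = 5.
Certifying cut of size 5: {Depot→Port, Depot→b, Depot→d, Depot→e, Depot→f}.

5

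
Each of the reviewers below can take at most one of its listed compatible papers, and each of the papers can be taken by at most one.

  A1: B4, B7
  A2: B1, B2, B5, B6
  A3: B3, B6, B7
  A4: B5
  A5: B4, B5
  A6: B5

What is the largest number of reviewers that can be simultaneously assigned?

5

Unit-capacity flow: source→left, listed edges, right→sink; max matching = max flow.
Augmenting path A1→B4 (+1); matched 1.
Augmenting path A2→B1 (+1); matched 2.
Augmenting path A3→B3 (+1); matched 3.
Augmenting path A4→B5 (+1); matched 4.
Augmenting path A5→B4→A1→B7 (+1); matched 5.
No augmenting path remains; maximum matching = 5.
König certificate: {A1, A2, A3, A5, B5} is a vertex cover of size 5 (every listed pair touches it), so no matching can be larger.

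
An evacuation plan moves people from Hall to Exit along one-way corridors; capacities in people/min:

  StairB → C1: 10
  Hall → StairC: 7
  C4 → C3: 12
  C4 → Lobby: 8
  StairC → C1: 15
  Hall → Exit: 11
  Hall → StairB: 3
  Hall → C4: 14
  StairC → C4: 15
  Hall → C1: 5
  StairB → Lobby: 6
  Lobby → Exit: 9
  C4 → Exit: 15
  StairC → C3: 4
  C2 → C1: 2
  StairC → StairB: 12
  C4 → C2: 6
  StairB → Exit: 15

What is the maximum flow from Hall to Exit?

Augment Hall→Exit: bottleneck 11, flow now 11.
Augment Hall→C4→Exit: bottleneck 14, flow now 25.
Augment Hall→StairB→Exit: bottleneck 3, flow now 28.
Augment Hall→StairC→C4→Exit: bottleneck 1, flow now 29.
Augment Hall→StairC→StairB→Exit: bottleneck 6, flow now 35.
No augmenting path remains; maximum flow = 35.
In the residual graph, reachable from Hall: {Hall, C1}.
Min-cut edges: Hall→StairC (7), Hall→C4 (14), Hall→StairB (3), Hall→Exit (11); capacity 7 + 14 + 3 + 11 = 35.
This cut is saturated, so no flow can exceed 35.

35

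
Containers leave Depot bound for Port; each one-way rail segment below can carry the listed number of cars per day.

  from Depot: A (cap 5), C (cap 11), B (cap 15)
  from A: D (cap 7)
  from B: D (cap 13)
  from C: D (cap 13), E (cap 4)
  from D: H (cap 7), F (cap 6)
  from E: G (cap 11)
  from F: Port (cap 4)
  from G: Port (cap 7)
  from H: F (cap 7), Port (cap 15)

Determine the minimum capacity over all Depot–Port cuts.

15

Augment Depot→A→D→F→Port: bottleneck 4, flow now 4.
Augment Depot→A→D→H→Port: bottleneck 1, flow now 5.
Augment Depot→B→D→H→Port: bottleneck 6, flow now 11.
Augment Depot→C→E→G→Port: bottleneck 4, flow now 15.
No augmenting path remains; maximum flow = 15.
By max-flow min-cut, the minimum cut capacity equals the max flow.
In the residual graph, reachable from Depot: {Depot, A, B, C, D, F}.
Min-cut edges: C→E (4), D→H (7), F→Port (4); capacity 4 + 7 + 4 = 15.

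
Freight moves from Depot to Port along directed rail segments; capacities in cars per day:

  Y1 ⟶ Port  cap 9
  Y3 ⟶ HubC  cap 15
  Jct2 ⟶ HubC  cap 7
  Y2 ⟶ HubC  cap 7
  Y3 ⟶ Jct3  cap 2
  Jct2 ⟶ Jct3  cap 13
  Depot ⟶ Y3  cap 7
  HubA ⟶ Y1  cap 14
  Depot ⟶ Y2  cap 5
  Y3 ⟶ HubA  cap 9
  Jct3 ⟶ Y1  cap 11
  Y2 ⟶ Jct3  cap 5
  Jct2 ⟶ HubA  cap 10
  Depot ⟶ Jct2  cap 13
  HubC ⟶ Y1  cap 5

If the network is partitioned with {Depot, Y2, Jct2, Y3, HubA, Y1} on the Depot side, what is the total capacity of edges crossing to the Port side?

58

Edges leaving {Depot, Y2, Jct2, Y3, HubA, Y1}: Y2→HubC (7), Y2→Jct3 (5), Jct2→HubC (7), Jct2→Jct3 (13), Y3→HubC (15), Y3→Jct3 (2), Y1→Port (9).
Cut capacity = 7 + 5 + 7 + 13 + 15 + 2 + 9 = 58.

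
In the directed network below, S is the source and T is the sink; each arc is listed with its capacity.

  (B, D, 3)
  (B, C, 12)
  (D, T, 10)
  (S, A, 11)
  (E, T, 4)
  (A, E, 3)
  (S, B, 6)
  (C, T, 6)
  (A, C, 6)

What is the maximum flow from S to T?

Augment S→A→C→T: bottleneck 6, flow now 6.
Augment S→A→E→T: bottleneck 3, flow now 9.
Augment S→B→D→T: bottleneck 3, flow now 12.
No augmenting path remains; maximum flow = 12.
In the residual graph, reachable from S: {S, A, B, C}.
Min-cut edges: A→E (3), B→D (3), C→T (6); capacity 3 + 3 + 6 = 12.
This cut is saturated, so no flow can exceed 12.

12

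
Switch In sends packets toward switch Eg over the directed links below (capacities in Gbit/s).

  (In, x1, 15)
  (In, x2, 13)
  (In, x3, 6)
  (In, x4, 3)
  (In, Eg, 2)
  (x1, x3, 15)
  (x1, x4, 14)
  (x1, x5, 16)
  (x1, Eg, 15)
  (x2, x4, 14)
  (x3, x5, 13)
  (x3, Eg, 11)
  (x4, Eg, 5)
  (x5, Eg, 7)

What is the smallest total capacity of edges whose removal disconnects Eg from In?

Augment In→Eg: bottleneck 2, flow now 2.
Augment In→x1→Eg: bottleneck 15, flow now 17.
Augment In→x3→Eg: bottleneck 6, flow now 23.
Augment In→x4→Eg: bottleneck 3, flow now 26.
Augment In→x2→x4→Eg: bottleneck 2, flow now 28.
No augmenting path remains; maximum flow = 28.
By max-flow min-cut, the minimum cut capacity equals the max flow.
In the residual graph, reachable from In: {In, x2, x4}.
Min-cut edges: In→x1 (15), In→x3 (6), In→Eg (2), x4→Eg (5); capacity 15 + 6 + 2 + 5 = 28.

28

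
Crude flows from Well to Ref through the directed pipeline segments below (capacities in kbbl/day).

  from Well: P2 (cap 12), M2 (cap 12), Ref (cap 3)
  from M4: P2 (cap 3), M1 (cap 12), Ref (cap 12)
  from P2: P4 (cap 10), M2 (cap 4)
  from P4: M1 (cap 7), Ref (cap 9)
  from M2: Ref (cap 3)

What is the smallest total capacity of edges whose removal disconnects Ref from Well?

15

Augment Well→Ref: bottleneck 3, flow now 3.
Augment Well→M2→Ref: bottleneck 3, flow now 6.
Augment Well→P2→P4→Ref: bottleneck 9, flow now 15.
No augmenting path remains; maximum flow = 15.
By max-flow min-cut, the minimum cut capacity equals the max flow.
In the residual graph, reachable from Well: {Well, P2, P4, M2, M1}.
Min-cut edges: Well→Ref (3), P4→Ref (9), M2→Ref (3); capacity 3 + 9 + 3 = 15.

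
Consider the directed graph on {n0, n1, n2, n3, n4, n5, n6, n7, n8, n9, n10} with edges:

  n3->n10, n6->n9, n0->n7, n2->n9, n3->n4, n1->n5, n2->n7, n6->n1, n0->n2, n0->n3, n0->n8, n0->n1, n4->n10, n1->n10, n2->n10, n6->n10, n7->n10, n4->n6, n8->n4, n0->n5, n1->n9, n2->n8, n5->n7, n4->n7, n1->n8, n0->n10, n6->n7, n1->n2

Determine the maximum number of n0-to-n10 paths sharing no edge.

6

Assign every edge capacity 1; by Menger, the answer equals the max flow.
Path n0→n10 (+1); total 1.
Path n0→n1→n10 (+1); total 2.
Path n0→n2→n10 (+1); total 3.
Path n0→n3→n10 (+1); total 4.
Path n0→n7→n10 (+1); total 5.
Path n0→n8→n4→n10 (+1); total 6.
No residual n0→n10 path; max flow = 6.
Certifying cut of size 6: {n0→n1, n0→n10, n0→n2, n0→n3, n0→n8, n7→n10}.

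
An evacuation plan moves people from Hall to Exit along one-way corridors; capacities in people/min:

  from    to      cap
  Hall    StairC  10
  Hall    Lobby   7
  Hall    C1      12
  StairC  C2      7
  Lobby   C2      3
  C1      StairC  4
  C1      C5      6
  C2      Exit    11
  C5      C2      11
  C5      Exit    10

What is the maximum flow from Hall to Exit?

16

Augment Hall→StairC→C2→Exit: bottleneck 7, flow now 7.
Augment Hall→Lobby→C2→Exit: bottleneck 3, flow now 10.
Augment Hall→C1→C5→Exit: bottleneck 6, flow now 16.
No augmenting path remains; maximum flow = 16.
In the residual graph, reachable from Hall: {Hall, StairC, Lobby, C1}.
Min-cut edges: StairC→C2 (7), Lobby→C2 (3), C1→C5 (6); capacity 7 + 3 + 6 = 16.
This cut is saturated, so no flow can exceed 16.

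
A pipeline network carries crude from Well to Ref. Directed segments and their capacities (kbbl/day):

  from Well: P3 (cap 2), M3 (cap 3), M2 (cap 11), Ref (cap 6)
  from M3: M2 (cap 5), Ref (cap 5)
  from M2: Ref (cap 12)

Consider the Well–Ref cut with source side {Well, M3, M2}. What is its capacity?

25

Edges leaving {Well, M3, M2}: Well→P3 (2), Well→Ref (6), M3→Ref (5), M2→Ref (12).
Cut capacity = 2 + 6 + 5 + 12 = 25.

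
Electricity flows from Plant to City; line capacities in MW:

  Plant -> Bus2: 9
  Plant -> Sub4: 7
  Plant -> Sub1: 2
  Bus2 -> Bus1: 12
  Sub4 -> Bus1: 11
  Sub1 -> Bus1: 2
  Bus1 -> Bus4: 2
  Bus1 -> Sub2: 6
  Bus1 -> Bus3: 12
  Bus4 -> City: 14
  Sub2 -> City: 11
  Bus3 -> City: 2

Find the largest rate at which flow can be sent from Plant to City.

Augment Plant→Bus2→Bus1→Bus4→City: bottleneck 2, flow now 2.
Augment Plant→Bus2→Bus1→Sub2→City: bottleneck 6, flow now 8.
Augment Plant→Bus2→Bus1→Bus3→City: bottleneck 1, flow now 9.
Augment Plant→Sub4→Bus1→Bus3→City: bottleneck 1, flow now 10.
No augmenting path remains; maximum flow = 10.
In the residual graph, reachable from Plant: {Plant, Bus2, Sub4, Sub1, Bus1, Bus3}.
Min-cut edges: Bus1→Bus4 (2), Bus1→Sub2 (6), Bus3→City (2); capacity 2 + 6 + 2 = 10.
This cut is saturated, so no flow can exceed 10.

10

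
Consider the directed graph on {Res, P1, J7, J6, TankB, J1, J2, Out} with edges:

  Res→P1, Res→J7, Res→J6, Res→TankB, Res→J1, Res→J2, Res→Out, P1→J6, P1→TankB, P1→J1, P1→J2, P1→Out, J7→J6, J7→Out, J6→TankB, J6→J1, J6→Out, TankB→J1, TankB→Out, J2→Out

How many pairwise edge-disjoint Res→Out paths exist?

6

Assign every edge capacity 1; by Menger, the answer equals the max flow.
Path Res→Out (+1); total 1.
Path Res→P1→Out (+1); total 2.
Path Res→J7→Out (+1); total 3.
Path Res→J6→Out (+1); total 4.
Path Res→TankB→Out (+1); total 5.
Path Res→J2→Out (+1); total 6.
No residual Res→Out path; max flow = 6.
Certifying cut of size 6: {Res→J2, Res→J6, Res→J7, Res→Out, Res→P1, Res→TankB}.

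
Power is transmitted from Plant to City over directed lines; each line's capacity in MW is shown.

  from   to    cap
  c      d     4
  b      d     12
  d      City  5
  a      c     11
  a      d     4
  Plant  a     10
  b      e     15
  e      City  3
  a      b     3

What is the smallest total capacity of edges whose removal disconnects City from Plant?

8

Augment Plant→a→d→City: bottleneck 4, flow now 4.
Augment Plant→a→b→d→City: bottleneck 1, flow now 5.
Augment Plant→a→b→e→City: bottleneck 2, flow now 7.
Augment Plant→a→c→d→b→e→City: bottleneck 1, flow now 8. (uses reverse residual edge)
No augmenting path remains; maximum flow = 8.
By max-flow min-cut, the minimum cut capacity equals the max flow.
In the residual graph, reachable from Plant: {Plant, a, c, d}.
Min-cut edges: a→b (3), d→City (5); capacity 3 + 5 = 8.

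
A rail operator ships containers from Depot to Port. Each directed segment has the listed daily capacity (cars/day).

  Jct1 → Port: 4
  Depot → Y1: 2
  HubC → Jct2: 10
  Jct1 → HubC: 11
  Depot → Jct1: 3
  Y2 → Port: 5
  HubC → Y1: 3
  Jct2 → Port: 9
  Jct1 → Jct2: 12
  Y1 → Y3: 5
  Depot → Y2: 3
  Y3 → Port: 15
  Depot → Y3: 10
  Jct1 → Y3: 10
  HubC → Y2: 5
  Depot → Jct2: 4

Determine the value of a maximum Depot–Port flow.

Augment Depot→Jct1→Port: bottleneck 3, flow now 3.
Augment Depot→Jct2→Port: bottleneck 4, flow now 7.
Augment Depot→Y3→Port: bottleneck 10, flow now 17.
Augment Depot→Y2→Port: bottleneck 3, flow now 20.
Augment Depot→Y1→Y3→Port: bottleneck 2, flow now 22.
No augmenting path remains; maximum flow = 22.
In the residual graph, reachable from Depot: {Depot}.
Min-cut edges: Depot→Jct1 (3), Depot→Jct2 (4), Depot→Y1 (2), Depot→Y3 (10), Depot→Y2 (3); capacity 3 + 4 + 2 + 10 + 3 = 22.
This cut is saturated, so no flow can exceed 22.

22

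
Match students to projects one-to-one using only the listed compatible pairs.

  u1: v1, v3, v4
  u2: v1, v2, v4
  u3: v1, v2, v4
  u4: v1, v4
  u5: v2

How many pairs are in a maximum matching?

Unit-capacity flow: source→left, listed edges, right→sink; max matching = max flow.
Augmenting path u1→v1 (+1); matched 1.
Augmenting path u2→v2 (+1); matched 2.
Augmenting path u3→v4 (+1); matched 3.
Augmenting path u4→v1→u1→v3 (+1); matched 4.
No augmenting path remains; maximum matching = 4.
König certificate: {u1, v1, v2, v4} is a vertex cover of size 4 (every listed pair touches it), so no matching can be larger.

4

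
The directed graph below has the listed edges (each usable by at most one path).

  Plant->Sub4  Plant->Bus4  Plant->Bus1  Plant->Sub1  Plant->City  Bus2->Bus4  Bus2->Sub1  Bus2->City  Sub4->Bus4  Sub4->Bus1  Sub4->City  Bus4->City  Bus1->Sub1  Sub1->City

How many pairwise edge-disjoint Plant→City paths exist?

Assign every edge capacity 1; by Menger, the answer equals the max flow.
Path Plant→City (+1); total 1.
Path Plant→Sub4→City (+1); total 2.
Path Plant→Bus4→City (+1); total 3.
Path Plant→Sub1→City (+1); total 4.
No residual Plant→City path; max flow = 4.
Certifying cut of size 4: {Plant→Bus4, Plant→City, Plant→Sub4, Sub1→City}.

4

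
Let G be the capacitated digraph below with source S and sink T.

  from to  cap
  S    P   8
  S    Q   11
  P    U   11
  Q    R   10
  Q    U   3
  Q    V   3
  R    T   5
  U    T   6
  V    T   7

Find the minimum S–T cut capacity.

14

Augment S→P→U→T: bottleneck 6, flow now 6.
Augment S→Q→R→T: bottleneck 5, flow now 11.
Augment S→Q→V→T: bottleneck 3, flow now 14.
No augmenting path remains; maximum flow = 14.
By max-flow min-cut, the minimum cut capacity equals the max flow.
In the residual graph, reachable from S: {S, P, Q, R, U}.
Min-cut edges: Q→V (3), R→T (5), U→T (6); capacity 3 + 5 + 6 = 14.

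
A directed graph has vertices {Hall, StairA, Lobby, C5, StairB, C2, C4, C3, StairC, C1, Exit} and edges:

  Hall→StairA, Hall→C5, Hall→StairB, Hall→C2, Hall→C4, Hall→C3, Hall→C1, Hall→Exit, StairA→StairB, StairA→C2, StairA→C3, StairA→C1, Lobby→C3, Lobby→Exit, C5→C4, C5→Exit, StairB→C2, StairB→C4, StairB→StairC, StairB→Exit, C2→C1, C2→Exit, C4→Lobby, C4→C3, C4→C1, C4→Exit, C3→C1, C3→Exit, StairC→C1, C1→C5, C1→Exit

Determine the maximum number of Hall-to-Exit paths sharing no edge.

8

Assign every edge capacity 1; by Menger, the answer equals the max flow.
Path Hall→Exit (+1); total 1.
Path Hall→C5→Exit (+1); total 2.
Path Hall→StairB→Exit (+1); total 3.
Path Hall→C2→Exit (+1); total 4.
Path Hall→C4→Exit (+1); total 5.
Path Hall→C3→Exit (+1); total 6.
Path Hall→C1→Exit (+1); total 7.
Path Hall→StairA→StairB→C4→Lobby→Exit (+1); total 8.
No residual Hall→Exit path; max flow = 8.
Certifying cut of size 8: {Hall→C1, Hall→C2, Hall→C3, Hall→C4, Hall→C5, Hall→Exit, Hall→StairA, Hall→StairB}.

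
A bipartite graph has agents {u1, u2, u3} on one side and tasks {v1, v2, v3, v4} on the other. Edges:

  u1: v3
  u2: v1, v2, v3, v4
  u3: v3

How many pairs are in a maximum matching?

Unit-capacity flow: source→left, listed edges, right→sink; max matching = max flow.
Augmenting path u1→v3 (+1); matched 1.
Augmenting path u2→v1 (+1); matched 2.
No augmenting path remains; maximum matching = 2.
König certificate: {u2, v3} is a vertex cover of size 2 (every listed pair touches it), so no matching can be larger.

2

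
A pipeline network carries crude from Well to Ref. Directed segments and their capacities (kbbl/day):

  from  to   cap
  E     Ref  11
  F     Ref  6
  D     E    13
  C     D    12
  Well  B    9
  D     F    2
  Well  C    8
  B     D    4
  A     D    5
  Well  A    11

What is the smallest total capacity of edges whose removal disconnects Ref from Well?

Augment Well→A→D→E→Ref: bottleneck 5, flow now 5.
Augment Well→B→D→E→Ref: bottleneck 4, flow now 9.
Augment Well→C→D→E→Ref: bottleneck 2, flow now 11.
Augment Well→C→D→F→Ref: bottleneck 2, flow now 13.
No augmenting path remains; maximum flow = 13.
By max-flow min-cut, the minimum cut capacity equals the max flow.
In the residual graph, reachable from Well: {Well, A, B, C, D, E}.
Min-cut edges: D→F (2), E→Ref (11); capacity 2 + 11 = 13.

13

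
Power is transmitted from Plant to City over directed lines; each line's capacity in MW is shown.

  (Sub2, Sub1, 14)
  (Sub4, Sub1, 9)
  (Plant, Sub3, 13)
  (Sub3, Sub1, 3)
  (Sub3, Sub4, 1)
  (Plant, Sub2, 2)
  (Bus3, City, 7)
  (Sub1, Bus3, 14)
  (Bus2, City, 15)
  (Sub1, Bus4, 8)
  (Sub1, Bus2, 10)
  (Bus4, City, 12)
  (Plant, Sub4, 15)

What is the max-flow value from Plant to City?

Augment Plant→Sub3→Sub1→Bus2→City: bottleneck 3, flow now 3.
Augment Plant→Sub2→Sub1→Bus2→City: bottleneck 2, flow now 5.
Augment Plant→Sub4→Sub1→Bus2→City: bottleneck 5, flow now 10.
Augment Plant→Sub4→Sub1→Bus3→City: bottleneck 4, flow now 14.
No augmenting path remains; maximum flow = 14.
In the residual graph, reachable from Plant: {Plant, Sub3, Sub4}.
Min-cut edges: Plant→Sub2 (2), Sub3→Sub1 (3), Sub4→Sub1 (9); capacity 2 + 3 + 9 = 14.
This cut is saturated, so no flow can exceed 14.

14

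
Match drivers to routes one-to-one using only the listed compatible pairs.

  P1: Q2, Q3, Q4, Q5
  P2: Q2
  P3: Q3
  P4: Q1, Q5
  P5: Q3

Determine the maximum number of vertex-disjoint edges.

4

Unit-capacity flow: source→left, listed edges, right→sink; max matching = max flow.
Augmenting path P1→Q2 (+1); matched 1.
Augmenting path P3→Q3 (+1); matched 2.
Augmenting path P4→Q1 (+1); matched 3.
Augmenting path P2→Q2→P1→Q4 (+1); matched 4.
No augmenting path remains; maximum matching = 4.
König certificate: {P1, P2, P4, Q3} is a vertex cover of size 4 (every listed pair touches it), so no matching can be larger.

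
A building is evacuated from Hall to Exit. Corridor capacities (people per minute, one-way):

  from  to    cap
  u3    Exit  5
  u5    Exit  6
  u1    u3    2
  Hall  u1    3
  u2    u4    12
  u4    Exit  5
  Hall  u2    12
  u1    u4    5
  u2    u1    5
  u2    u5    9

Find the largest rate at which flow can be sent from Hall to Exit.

13

Augment Hall→u1→u3→Exit: bottleneck 2, flow now 2.
Augment Hall→u1→u4→Exit: bottleneck 1, flow now 3.
Augment Hall→u2→u4→Exit: bottleneck 4, flow now 7.
Augment Hall→u2→u5→Exit: bottleneck 6, flow now 13.
No augmenting path remains; maximum flow = 13.
In the residual graph, reachable from Hall: {Hall, u1, u2, u4, u5}.
Min-cut edges: u1→u3 (2), u4→Exit (5), u5→Exit (6); capacity 2 + 5 + 6 = 13.
This cut is saturated, so no flow can exceed 13.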